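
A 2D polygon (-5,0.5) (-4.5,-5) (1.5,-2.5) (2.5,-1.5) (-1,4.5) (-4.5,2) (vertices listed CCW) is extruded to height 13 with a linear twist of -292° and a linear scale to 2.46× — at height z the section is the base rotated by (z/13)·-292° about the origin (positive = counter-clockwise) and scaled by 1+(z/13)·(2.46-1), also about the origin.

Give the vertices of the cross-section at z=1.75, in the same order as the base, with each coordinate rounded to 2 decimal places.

Cross-section at z=1.75: (-4.25,4.25) (-7.96,-1.22) (-0.51,-3.45) (1.18,-3.28) (2.49,4.92) (-2.65,5.26)

t = z/height = 1.75/13 = 0.134615
s = 1 + (scale-1)·z/height = 1 + (2.46-1)·1.75/13 = 1.196538
θ = twist·z/height = -292°·1.75/13 = -39.3077° = -0.686049 rad
cos θ = 0.773755, sin θ = -0.633485 (intermediates below are computed at full precision and shown rounded to 5 d.p.)
v1: (-5,0.5) → rotate → (-3.55203,3.55430) → ×s → (-4.25014,4.25286) → (-4.25,4.25)
v2: (-4.5,-5) → rotate → (-6.64932,-1.01809) → ×s → (-7.95617,-1.21819) → (-7.96,-1.22)
v3: (1.5,-2.5) → rotate → (-0.42308,-2.88462) → ×s → (-0.50623,-3.45155) → (-0.51,-3.45)
v4: (2.5,-1.5) → rotate → (0.98416,-2.74434) → ×s → (1.17759,-3.28371) → (1.18,-3.28)
v5: (-1,4.5) → rotate → (2.07693,4.11538) → ×s → (2.48512,4.92421) → (2.49,4.92)
v6: (-4.5,2) → rotate → (-2.21493,4.39819) → ×s → (-2.65025,5.26261) → (-2.65,5.26)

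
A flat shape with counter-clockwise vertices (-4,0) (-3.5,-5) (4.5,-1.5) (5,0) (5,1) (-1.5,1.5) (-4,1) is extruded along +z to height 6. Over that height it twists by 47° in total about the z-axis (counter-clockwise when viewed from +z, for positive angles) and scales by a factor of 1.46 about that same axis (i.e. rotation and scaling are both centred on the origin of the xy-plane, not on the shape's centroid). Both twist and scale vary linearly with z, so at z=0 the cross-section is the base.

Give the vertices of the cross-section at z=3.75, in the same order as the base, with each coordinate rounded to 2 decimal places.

Cross-section at z=3.75: (-4.49,-2.53) (-0.77,-7.82) (6.00,1.16) (5.61,3.16) (4.98,4.28) (-2.63,0.74) (-5.12,-1.40)

t = z/height = 3.75/6 = 0.625
s = 1 + (scale-1)·z/height = 1 + (1.46-1)·3.75/6 = 1.287500
θ = twist·z/height = 47°·3.75/6 = 29.3750° = 0.512690 rad
cos θ = 0.871428, sin θ = 0.490524 (intermediates below are computed at full precision and shown rounded to 5 d.p.)
v1: (-4,0) → rotate → (-3.48571,-1.96209) → ×s → (-4.48785,-2.52620) → (-4.49,-2.53)
v2: (-3.5,-5) → rotate → (-0.59738,-6.07397) → ×s → (-0.76913,-7.82024) → (-0.77,-7.82)
v3: (4.5,-1.5) → rotate → (4.65721,0.90021) → ×s → (5.99616,1.15903) → (6.00,1.16)
v4: (5,0) → rotate → (4.35714,2.45262) → ×s → (5.60982,3.15775) → (5.61,3.16)
v5: (5,1) → rotate → (3.86662,3.32405) → ×s → (4.97827,4.27971) → (4.98,4.28)
v6: (-1.5,1.5) → rotate → (-2.04293,0.57136) → ×s → (-2.63027,0.73562) → (-2.63,0.74)
v7: (-4,1) → rotate → (-3.97624,-1.09067) → ×s → (-5.11940,-1.40423) → (-5.12,-1.40)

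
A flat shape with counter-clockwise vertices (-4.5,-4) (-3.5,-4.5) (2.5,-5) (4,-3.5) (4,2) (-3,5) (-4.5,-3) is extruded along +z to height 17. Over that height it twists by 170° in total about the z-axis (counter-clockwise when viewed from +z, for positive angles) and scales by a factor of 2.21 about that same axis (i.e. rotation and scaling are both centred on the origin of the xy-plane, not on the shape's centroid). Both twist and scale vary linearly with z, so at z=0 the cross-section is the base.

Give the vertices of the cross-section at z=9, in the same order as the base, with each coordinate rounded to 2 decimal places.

t = z/height = 9/17 = 0.529412
s = 1 + (scale-1)·z/height = 1 + (2.21-1)·9/17 = 1.640588
θ = twist·z/height = 170°·9/17 = 90.0000° = 1.570796 rad
cos θ = 0.000000, sin θ = 1.000000 (intermediates below are computed at full precision and shown rounded to 5 d.p.)
v1: (-4.5,-4) → rotate → (4.00000,-4.50000) → ×s → (6.56235,-7.38265) → (6.56,-7.38)
v2: (-3.5,-4.5) → rotate → (4.50000,-3.50000) → ×s → (7.38265,-5.74206) → (7.38,-5.74)
v3: (2.5,-5) → rotate → (5.00000,2.50000) → ×s → (8.20294,4.10147) → (8.20,4.10)
v4: (4,-3.5) → rotate → (3.50000,4.00000) → ×s → (5.74206,6.56235) → (5.74,6.56)
v5: (4,2) → rotate → (-2.00000,4.00000) → ×s → (-3.28118,6.56235) → (-3.28,6.56)
v6: (-3,5) → rotate → (-5.00000,-3.00000) → ×s → (-8.20294,-4.92176) → (-8.20,-4.92)
v7: (-4.5,-3) → rotate → (3.00000,-4.50000) → ×s → (4.92176,-7.38265) → (4.92,-7.38)

Cross-section at z=9: (6.56,-7.38) (7.38,-5.74) (8.20,4.10) (5.74,6.56) (-3.28,6.56) (-8.20,-4.92) (4.92,-7.38)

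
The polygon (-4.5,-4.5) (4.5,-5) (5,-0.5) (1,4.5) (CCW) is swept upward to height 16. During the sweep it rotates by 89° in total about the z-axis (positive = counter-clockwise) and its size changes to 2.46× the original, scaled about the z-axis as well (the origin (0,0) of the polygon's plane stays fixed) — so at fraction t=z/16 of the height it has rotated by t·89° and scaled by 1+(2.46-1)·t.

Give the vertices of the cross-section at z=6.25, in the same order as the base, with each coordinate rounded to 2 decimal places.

t = z/height = 6.25/16 = 0.390625
s = 1 + (scale-1)·z/height = 1 + (2.46-1)·6.25/16 = 1.570313
θ = twist·z/height = 89°·6.25/16 = 34.7656° = 0.606775 rad
cos θ = 0.821491, sin θ = 0.570221 (intermediates below are computed at full precision and shown rounded to 5 d.p.)
v1: (-4.5,-4.5) → rotate → (-1.13072,-6.26271) → ×s → (-1.77558,-9.83440) → (-1.78,-9.83)
v2: (4.5,-5) → rotate → (6.54782,-1.54146) → ×s → (10.28212,-2.42058) → (10.28,-2.42)
v3: (5,-0.5) → rotate → (4.39257,2.44036) → ×s → (6.89770,3.83213) → (6.90,3.83)
v4: (1,4.5) → rotate → (-1.74450,4.26693) → ×s → (-2.73941,6.70042) → (-2.74,6.70)

Cross-section at z=6.25: (-1.78,-9.83) (10.28,-2.42) (6.90,3.83) (-2.74,6.70)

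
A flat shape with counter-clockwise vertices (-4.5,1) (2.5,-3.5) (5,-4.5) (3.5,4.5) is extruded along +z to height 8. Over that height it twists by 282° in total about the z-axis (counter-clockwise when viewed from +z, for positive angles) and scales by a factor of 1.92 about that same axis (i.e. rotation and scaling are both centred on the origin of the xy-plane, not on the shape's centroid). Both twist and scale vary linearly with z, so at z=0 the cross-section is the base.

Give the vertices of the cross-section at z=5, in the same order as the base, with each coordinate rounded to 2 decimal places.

t = z/height = 5/8 = 0.625
s = 1 + (scale-1)·z/height = 1 + (1.92-1)·5/8 = 1.575000
θ = twist·z/height = 282°·5/8 = 176.2500° = 3.076143 rad
cos θ = -0.997859, sin θ = 0.065403 (intermediates below are computed at full precision and shown rounded to 5 d.p.)
v1: (-4.5,1) → rotate → (4.42496,-1.29217) → ×s → (6.96932,-2.03517) → (6.97,-2.04)
v2: (2.5,-3.5) → rotate → (-2.26574,3.65601) → ×s → (-3.56853,5.75822) → (-3.57,5.76)
v3: (5,-4.5) → rotate → (-4.69498,4.81738) → ×s → (-7.39459,7.58737) → (-7.39,7.59)
v4: (3.5,4.5) → rotate → (-3.78682,-4.26145) → ×s → (-5.96424,-6.71179) → (-5.96,-6.71)

Cross-section at z=5: (6.97,-2.04) (-3.57,5.76) (-7.39,7.59) (-5.96,-6.71)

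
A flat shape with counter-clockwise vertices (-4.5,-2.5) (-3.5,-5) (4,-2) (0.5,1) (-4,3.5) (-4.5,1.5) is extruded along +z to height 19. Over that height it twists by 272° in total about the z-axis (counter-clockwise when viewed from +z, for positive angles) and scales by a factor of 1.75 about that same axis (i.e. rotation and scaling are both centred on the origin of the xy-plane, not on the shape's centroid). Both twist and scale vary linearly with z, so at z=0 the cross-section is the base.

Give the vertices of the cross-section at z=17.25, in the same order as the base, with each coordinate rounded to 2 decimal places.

t = z/height = 17.25/19 = 0.907895
s = 1 + (scale-1)·z/height = 1 + (1.75-1)·17.25/19 = 1.680921
θ = twist·z/height = 272°·17.25/19 = 246.9474° = 4.310045 rad
cos θ = -0.391577, sin θ = -0.920146 (intermediates below are computed at full precision and shown rounded to 5 d.p.)
v1: (-4.5,-2.5) → rotate → (-0.53827,5.11960) → ×s → (-0.90479,8.60564) → (-0.90,8.61)
v2: (-3.5,-5) → rotate → (-3.23021,5.17839) → ×s → (-5.42973,8.70447) → (-5.43,8.70)
v3: (4,-2) → rotate → (-3.40660,-2.89743) → ×s → (-5.72622,-4.87035) → (-5.73,-4.87)
v4: (0.5,1) → rotate → (0.72436,-0.85165) → ×s → (1.21759,-1.43156) → (1.22,-1.43)
v5: (-4,3.5) → rotate → (4.78682,2.31006) → ×s → (8.04626,3.88304) → (8.05,3.88)
v6: (-4.5,1.5) → rotate → (3.14231,3.55329) → ×s → (5.28198,5.97280) → (5.28,5.97)

Cross-section at z=17.25: (-0.90,8.61) (-5.43,8.70) (-5.73,-4.87) (1.22,-1.43) (8.05,3.88) (5.28,5.97)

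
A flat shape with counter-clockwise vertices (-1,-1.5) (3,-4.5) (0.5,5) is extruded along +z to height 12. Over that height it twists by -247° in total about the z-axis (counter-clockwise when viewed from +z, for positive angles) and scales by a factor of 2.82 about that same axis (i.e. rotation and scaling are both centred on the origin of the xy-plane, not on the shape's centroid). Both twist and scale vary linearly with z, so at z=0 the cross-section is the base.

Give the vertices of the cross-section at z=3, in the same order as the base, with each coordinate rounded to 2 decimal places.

Cross-section at z=3: (-2.61,0.25) (-3.70,-6.94) (6.75,2.80)

t = z/height = 3/12 = 0.25
s = 1 + (scale-1)·z/height = 1 + (2.82-1)·3/12 = 1.455000
θ = twist·z/height = -247°·3/12 = -61.7500° = -1.077741 rad
cos θ = 0.473320, sin θ = -0.880891 (intermediates below are computed at full precision and shown rounded to 5 d.p.)
v1: (-1,-1.5) → rotate → (-1.79466,0.17091) → ×s → (-2.61122,0.24868) → (-2.61,0.25)
v2: (3,-4.5) → rotate → (-2.54405,-4.77261) → ×s → (-3.70159,-6.94415) → (-3.70,-6.94)
v3: (0.5,5) → rotate → (4.64111,1.92615) → ×s → (6.75282,2.80255) → (6.75,2.80)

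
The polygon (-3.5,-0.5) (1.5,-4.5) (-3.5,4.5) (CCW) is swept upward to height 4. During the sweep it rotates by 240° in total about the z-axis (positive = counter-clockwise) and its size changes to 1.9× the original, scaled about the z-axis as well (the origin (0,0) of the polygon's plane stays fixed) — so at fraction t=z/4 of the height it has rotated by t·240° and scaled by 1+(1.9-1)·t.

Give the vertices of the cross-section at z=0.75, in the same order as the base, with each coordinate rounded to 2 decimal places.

t = z/height = 0.75/4 = 0.1875
s = 1 + (scale-1)·z/height = 1 + (1.9-1)·0.75/4 = 1.168750
θ = twist·z/height = 240°·0.75/4 = 45.0000° = 0.785398 rad
cos θ = 0.707107, sin θ = 0.707107 (intermediates below are computed at full precision and shown rounded to 5 d.p.)
v1: (-3.5,-0.5) → rotate → (-2.12132,-2.82843) → ×s → (-2.47929,-3.30572) → (-2.48,-3.31)
v2: (1.5,-4.5) → rotate → (4.24264,-2.12132) → ×s → (4.95859,-2.47929) → (4.96,-2.48)
v3: (-3.5,4.5) → rotate → (-5.65685,0.70711) → ×s → (-6.61145,0.82643) → (-6.61,0.83)

Cross-section at z=0.75: (-2.48,-3.31) (4.96,-2.48) (-6.61,0.83)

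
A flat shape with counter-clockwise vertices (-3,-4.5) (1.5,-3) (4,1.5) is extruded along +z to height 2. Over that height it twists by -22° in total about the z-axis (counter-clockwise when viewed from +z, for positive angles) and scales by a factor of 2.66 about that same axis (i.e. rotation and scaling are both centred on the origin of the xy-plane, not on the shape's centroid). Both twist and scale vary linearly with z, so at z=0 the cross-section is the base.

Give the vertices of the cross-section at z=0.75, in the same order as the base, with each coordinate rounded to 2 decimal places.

t = z/height = 0.75/2 = 0.375
s = 1 + (scale-1)·z/height = 1 + (2.66-1)·0.75/2 = 1.622500
θ = twist·z/height = -22°·0.75/2 = -8.2500° = -0.143990 rad
cos θ = 0.989651, sin θ = -0.143493 (intermediates below are computed at full precision and shown rounded to 5 d.p.)
v1: (-3,-4.5) → rotate → (-3.61467,-4.02295) → ×s → (-5.86480,-6.52724) → (-5.86,-6.53)
v2: (1.5,-3) → rotate → (1.05400,-3.18419) → ×s → (1.71011,-5.16635) → (1.71,-5.17)
v3: (4,1.5) → rotate → (4.17384,0.91051) → ×s → (6.77206,1.47730) → (6.77,1.48)

Cross-section at z=0.75: (-5.86,-6.53) (1.71,-5.17) (6.77,1.48)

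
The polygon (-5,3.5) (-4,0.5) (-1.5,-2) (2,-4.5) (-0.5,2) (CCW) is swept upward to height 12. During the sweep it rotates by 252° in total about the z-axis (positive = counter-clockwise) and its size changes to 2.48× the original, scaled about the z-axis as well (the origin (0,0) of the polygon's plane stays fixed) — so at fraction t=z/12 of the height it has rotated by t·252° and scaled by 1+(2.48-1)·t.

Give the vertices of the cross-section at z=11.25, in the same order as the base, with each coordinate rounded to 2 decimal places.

Cross-section at z=11.25: (13.58,5.28) (6.30,7.28) (-1.98,5.63) (-11.59,2.00) (4.63,-1.66)

t = z/height = 11.25/12 = 0.9375
s = 1 + (scale-1)·z/height = 1 + (2.48-1)·11.25/12 = 2.387500
θ = twist·z/height = 252°·11.25/12 = 236.2500° = 4.123340 rad
cos θ = -0.555570, sin θ = -0.831470 (intermediates below are computed at full precision and shown rounded to 5 d.p.)
v1: (-5,3.5) → rotate → (5.68799,2.21285) → ×s → (13.58009,5.28318) → (13.58,5.28)
v2: (-4,0.5) → rotate → (2.63802,3.04809) → ×s → (6.29826,7.27732) → (6.30,7.28)
v3: (-1.5,-2) → rotate → (-0.82958,2.35834) → ×s → (-1.98063,5.63055) → (-1.98,5.63)
v4: (2,-4.5) → rotate → (-4.85275,0.83713) → ×s → (-11.58595,1.99864) → (-11.59,2.00)
v5: (-0.5,2) → rotate → (1.94072,-0.69541) → ×s → (4.63348,-1.66028) → (4.63,-1.66)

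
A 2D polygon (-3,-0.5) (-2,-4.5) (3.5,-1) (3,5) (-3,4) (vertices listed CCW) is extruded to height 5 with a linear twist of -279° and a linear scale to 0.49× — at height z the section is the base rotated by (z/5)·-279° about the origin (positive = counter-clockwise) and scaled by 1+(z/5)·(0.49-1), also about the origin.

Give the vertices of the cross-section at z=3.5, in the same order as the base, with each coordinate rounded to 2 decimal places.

t = z/height = 3.5/5 = 0.7
s = 1 + (scale-1)·z/height = 1 + (0.49-1)·3.5/5 = 0.643000
θ = twist·z/height = -279°·3.5/5 = -195.3000° = -3.408628 rad
cos θ = -0.964557, sin θ = 0.263873 (intermediates below are computed at full precision and shown rounded to 5 d.p.)
v1: (-3,-0.5) → rotate → (3.02561,-0.30934) → ×s → (1.94547,-0.19891) → (1.95,-0.20)
v2: (-2,-4.5) → rotate → (3.11654,3.81276) → ×s → (2.00394,2.45161) → (2.00,2.45)
v3: (3.5,-1) → rotate → (-3.11208,1.88811) → ×s → (-2.00107,1.21406) → (-2.00,1.21)
v4: (3,5) → rotate → (-4.21304,-4.03117) → ×s → (-2.70898,-2.59204) → (-2.71,-2.59)
v5: (-3,4) → rotate → (1.83818,-4.64985) → ×s → (1.18195,-2.98985) → (1.18,-2.99)

Cross-section at z=3.5: (1.95,-0.20) (2.00,2.45) (-2.00,1.21) (-2.71,-2.59) (1.18,-2.99)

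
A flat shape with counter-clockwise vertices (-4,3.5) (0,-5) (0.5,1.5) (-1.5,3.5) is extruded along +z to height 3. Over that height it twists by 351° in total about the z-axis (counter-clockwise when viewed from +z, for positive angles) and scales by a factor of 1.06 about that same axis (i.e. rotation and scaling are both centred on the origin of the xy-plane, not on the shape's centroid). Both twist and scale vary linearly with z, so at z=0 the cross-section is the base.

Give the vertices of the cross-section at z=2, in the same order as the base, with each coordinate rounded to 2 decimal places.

Cross-section at z=2: (5.39,1.23) (-4.21,3.06) (0.96,-1.34) (3.86,-0.88)

t = z/height = 2/3 = 0.666667
s = 1 + (scale-1)·z/height = 1 + (1.06-1)·2/3 = 1.040000
θ = twist·z/height = 351°·2/3 = 234.0000° = 4.084070 rad
cos θ = -0.587785, sin θ = -0.809017 (intermediates below are computed at full precision and shown rounded to 5 d.p.)
v1: (-4,3.5) → rotate → (5.18270,1.17882) → ×s → (5.39001,1.22597) → (5.39,1.23)
v2: (0,-5) → rotate → (-4.04508,2.93893) → ×s → (-4.20689,3.05648) → (-4.21,3.06)
v3: (0.5,1.5) → rotate → (0.91963,-1.28619) → ×s → (0.95642,-1.33763) → (0.96,-1.34)
v4: (-1.5,3.5) → rotate → (3.71324,-0.84372) → ×s → (3.86177,-0.87747) → (3.86,-0.88)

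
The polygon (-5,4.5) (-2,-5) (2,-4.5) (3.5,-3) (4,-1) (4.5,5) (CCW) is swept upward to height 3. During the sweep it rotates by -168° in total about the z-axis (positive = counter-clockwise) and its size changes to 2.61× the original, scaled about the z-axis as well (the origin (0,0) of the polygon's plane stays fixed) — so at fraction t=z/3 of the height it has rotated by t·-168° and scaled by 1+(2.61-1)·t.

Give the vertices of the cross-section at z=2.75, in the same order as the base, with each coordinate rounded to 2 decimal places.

Cross-section at z=2.75: (16.01,-4.59) (-0.98,13.30) (-9.33,7.84) (-11.04,2.88) (-9.99,-2.12) (-4.59,-16.01)

t = z/height = 2.75/3 = 0.916667
s = 1 + (scale-1)·z/height = 1 + (2.61-1)·2.75/3 = 2.475833
θ = twist·z/height = -168°·2.75/3 = -154.0000° = -2.687807 rad
cos θ = -0.898794, sin θ = -0.438371 (intermediates below are computed at full precision and shown rounded to 5 d.p.)
v1: (-5,4.5) → rotate → (6.46664,-1.85272) → ×s → (16.01032,-4.58702) → (16.01,-4.59)
v2: (-2,-5) → rotate → (-0.39427,5.37071) → ×s → (-0.97614,13.29699) → (-0.98,13.30)
v3: (2,-4.5) → rotate → (-3.77026,3.16783) → ×s → (-9.33453,7.84302) → (-9.33,7.84)
v4: (3.5,-3) → rotate → (-4.46089,1.16208) → ×s → (-11.04443,2.87712) → (-11.04,2.88)
v5: (4,-1) → rotate → (-4.03355,-0.85469) → ×s → (-9.98639,-2.11607) → (-9.99,-2.12)
v6: (4.5,5) → rotate → (-1.85272,-6.46664) → ×s → (-4.58702,-16.01032) → (-4.59,-16.01)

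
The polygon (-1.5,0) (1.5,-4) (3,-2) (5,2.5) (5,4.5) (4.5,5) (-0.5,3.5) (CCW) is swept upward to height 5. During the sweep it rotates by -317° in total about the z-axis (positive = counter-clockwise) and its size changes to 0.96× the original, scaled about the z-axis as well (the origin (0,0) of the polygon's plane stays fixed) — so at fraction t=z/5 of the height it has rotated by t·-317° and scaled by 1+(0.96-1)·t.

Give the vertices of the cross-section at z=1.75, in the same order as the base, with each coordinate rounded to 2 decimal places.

t = z/height = 1.75/5 = 0.35
s = 1 + (scale-1)·z/height = 1 + (0.96-1)·1.75/5 = 0.986000
θ = twist·z/height = -317°·1.75/5 = -110.9500° = -1.936443 rad
cos θ = -0.357553, sin θ = -0.933893 (intermediates below are computed at full precision and shown rounded to 5 d.p.)
v1: (-1.5,0) → rotate → (0.53633,1.40084) → ×s → (0.52882,1.38123) → (0.53,1.38)
v2: (1.5,-4) → rotate → (-4.27190,0.02937) → ×s → (-4.21209,0.02896) → (-4.21,0.03)
v3: (3,-2) → rotate → (-2.94044,-2.08657) → ×s → (-2.89928,-2.05736) → (-2.90,-2.06)
v4: (5,2.5) → rotate → (0.54697,-5.56335) → ×s → (0.53931,-5.48546) → (0.54,-5.49)
v5: (5,4.5) → rotate → (2.41475,-6.27845) → ×s → (2.38095,-6.19055) → (2.38,-6.19)
v6: (4.5,5) → rotate → (3.06048,-5.99028) → ×s → (3.01763,-5.90642) → (3.02,-5.91)
v7: (-0.5,3.5) → rotate → (3.44740,-0.78449) → ×s → (3.39914,-0.77351) → (3.40,-0.77)

Cross-section at z=1.75: (0.53,1.38) (-4.21,0.03) (-2.90,-2.06) (0.54,-5.49) (2.38,-6.19) (3.02,-5.91) (3.40,-0.77)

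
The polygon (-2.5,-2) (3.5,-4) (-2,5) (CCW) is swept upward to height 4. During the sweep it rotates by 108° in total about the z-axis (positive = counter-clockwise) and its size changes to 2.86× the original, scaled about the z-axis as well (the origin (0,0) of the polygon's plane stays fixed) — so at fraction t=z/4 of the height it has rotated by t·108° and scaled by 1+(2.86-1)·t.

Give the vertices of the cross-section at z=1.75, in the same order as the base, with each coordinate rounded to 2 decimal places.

t = z/height = 1.75/4 = 0.4375
s = 1 + (scale-1)·z/height = 1 + (2.86-1)·1.75/4 = 1.813750
θ = twist·z/height = 108°·1.75/4 = 47.2500° = 0.824668 rad
cos θ = 0.678801, sin θ = 0.734323 (intermediates below are computed at full precision and shown rounded to 5 d.p.)
v1: (-2.5,-2) → rotate → (-0.22836,-3.19341) → ×s → (-0.41418,-5.79204) → (-0.41,-5.79)
v2: (3.5,-4) → rotate → (5.31309,-0.14507) → ×s → (9.63662,-0.26313) → (9.64,-0.26)
v3: (-2,5) → rotate → (-5.02921,1.92536) → ×s → (-9.12174,3.49212) → (-9.12,3.49)

Cross-section at z=1.75: (-0.41,-5.79) (9.64,-0.26) (-9.12,3.49)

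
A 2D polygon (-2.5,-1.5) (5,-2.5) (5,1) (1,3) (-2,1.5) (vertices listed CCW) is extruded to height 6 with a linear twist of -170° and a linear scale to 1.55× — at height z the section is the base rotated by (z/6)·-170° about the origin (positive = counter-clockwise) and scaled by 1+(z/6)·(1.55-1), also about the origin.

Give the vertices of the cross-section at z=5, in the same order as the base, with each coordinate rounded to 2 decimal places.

Cross-section at z=5: (1.50,3.98) (-7.98,-1.66) (-4.82,-5.67) (1.57,-4.34) (3.64,0.09)

t = z/height = 5/6 = 0.833333
s = 1 + (scale-1)·z/height = 1 + (1.55-1)·5/6 = 1.458333
θ = twist·z/height = -170°·5/6 = -141.6667° = -2.472550 rad
cos θ = -0.784416, sin θ = -0.620235 (intermediates below are computed at full precision and shown rounded to 5 d.p.)
v1: (-2.5,-1.5) → rotate → (1.03069,2.72721) → ×s → (1.50308,3.97718) → (1.50,3.98)
v2: (5,-2.5) → rotate → (-5.47267,-1.14014) → ×s → (-7.98097,-1.66270) → (-7.98,-1.66)
v3: (5,1) → rotate → (-3.30184,-3.88559) → ×s → (-4.81519,-5.66649) → (-4.82,-5.67)
v4: (1,3) → rotate → (1.07629,-2.97348) → ×s → (1.56959,-4.33633) → (1.57,-4.34)
v5: (-2,1.5) → rotate → (2.49918,0.06385) → ×s → (3.64464,0.09311) → (3.64,0.09)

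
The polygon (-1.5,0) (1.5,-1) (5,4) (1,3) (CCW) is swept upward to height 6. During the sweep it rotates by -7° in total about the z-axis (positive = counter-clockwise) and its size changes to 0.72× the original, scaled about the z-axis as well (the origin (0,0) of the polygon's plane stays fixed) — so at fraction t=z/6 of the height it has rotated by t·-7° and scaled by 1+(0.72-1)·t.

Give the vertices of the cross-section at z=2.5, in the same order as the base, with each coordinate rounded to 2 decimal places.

Cross-section at z=2.5: (-1.32,0.07) (1.28,-0.95) (4.59,3.30) (1.02,2.60)

t = z/height = 2.5/6 = 0.416667
s = 1 + (scale-1)·z/height = 1 + (0.72-1)·2.5/6 = 0.883333
θ = twist·z/height = -7°·2.5/6 = -2.9167° = -0.050905 rad
cos θ = 0.998705, sin θ = -0.050883 (intermediates below are computed at full precision and shown rounded to 5 d.p.)
v1: (-1.5,0) → rotate → (-1.49806,0.07633) → ×s → (-1.32328,0.06742) → (-1.32,0.07)
v2: (1.5,-1) → rotate → (1.44717,-1.07503) → ×s → (1.27834,-0.94961) → (1.28,-0.95)
v3: (5,4) → rotate → (5.19706,3.74040) → ×s → (4.59073,3.30402) → (4.59,3.30)
v4: (1,3) → rotate → (1.15135,2.94523) → ×s → (1.01703,2.60162) → (1.02,2.60)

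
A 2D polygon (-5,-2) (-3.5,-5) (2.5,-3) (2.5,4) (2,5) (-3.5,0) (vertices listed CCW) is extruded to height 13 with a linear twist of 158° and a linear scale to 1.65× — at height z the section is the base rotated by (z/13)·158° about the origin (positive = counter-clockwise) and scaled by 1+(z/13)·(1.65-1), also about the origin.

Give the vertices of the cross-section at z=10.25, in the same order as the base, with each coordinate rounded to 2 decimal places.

Cross-section at z=10.25: (6.78,-4.51) (9.23,-0.07) (1.59,5.69) (-7.13,-0.32) (-7.94,-1.80) (3.00,-4.36)

t = z/height = 10.25/13 = 0.788462
s = 1 + (scale-1)·z/height = 1 + (1.65-1)·10.25/13 = 1.512500
θ = twist·z/height = 158°·10.25/13 = 124.5769° = 2.174277 rad
cos θ = -0.567512, sin θ = 0.823365 (intermediates below are computed at full precision and shown rounded to 5 d.p.)
v1: (-5,-2) → rotate → (4.48429,-2.98180) → ×s → (6.78249,-4.50997) → (6.78,-4.51)
v2: (-3.5,-5) → rotate → (6.10312,-0.04422) → ×s → (9.23097,-0.06688) → (9.23,-0.07)
v3: (2.5,-3) → rotate → (1.05131,3.76095) → ×s → (1.59011,5.68844) → (1.59,5.69)
v4: (2.5,4) → rotate → (-4.71224,-0.21164) → ×s → (-7.12726,-0.32010) → (-7.13,-0.32)
v5: (2,5) → rotate → (-5.25185,-1.19083) → ×s → (-7.94342,-1.80113) → (-7.94,-1.80)
v6: (-3.5,0) → rotate → (1.98629,-2.88178) → ×s → (3.00427,-4.35869) → (3.00,-4.36)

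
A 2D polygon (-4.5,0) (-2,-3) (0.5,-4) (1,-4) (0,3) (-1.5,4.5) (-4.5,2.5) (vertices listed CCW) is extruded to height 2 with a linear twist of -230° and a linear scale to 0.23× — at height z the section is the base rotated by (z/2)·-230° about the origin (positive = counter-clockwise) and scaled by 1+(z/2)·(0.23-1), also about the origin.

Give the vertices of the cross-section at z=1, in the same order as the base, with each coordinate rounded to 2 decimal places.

Cross-section at z=1: (1.17,2.51) (-1.15,1.89) (-2.36,0.76) (-2.49,0.48) (1.67,-0.78) (2.90,-0.33) (2.56,1.86)

t = z/height = 1/2 = 0.5
s = 1 + (scale-1)·z/height = 1 + (0.23-1)·1/2 = 0.615000
θ = twist·z/height = -230°·1/2 = -115.0000° = -2.007129 rad
cos θ = -0.422618, sin θ = -0.906308 (intermediates below are computed at full precision and shown rounded to 5 d.p.)
v1: (-4.5,0) → rotate → (1.90178,4.07839) → ×s → (1.16960,2.50821) → (1.17,2.51)
v2: (-2,-3) → rotate → (-1.87369,3.08047) → ×s → (-1.15232,1.89449) → (-1.15,1.89)
v3: (0.5,-4) → rotate → (-3.83654,1.23732) → ×s → (-2.35947,0.76095) → (-2.36,0.76)
v4: (1,-4) → rotate → (-4.04785,0.78417) → ×s → (-2.48943,0.48226) → (-2.49,0.48)
v5: (0,3) → rotate → (2.71892,-1.26785) → ×s → (1.67214,-0.77973) → (1.67,-0.78)
v6: (-1.5,4.5) → rotate → (4.71231,-0.54232) → ×s → (2.89807,-0.33353) → (2.90,-0.33)
v7: (-4.5,2.5) → rotate → (4.16755,3.02184) → ×s → (2.56304,1.85843) → (2.56,1.86)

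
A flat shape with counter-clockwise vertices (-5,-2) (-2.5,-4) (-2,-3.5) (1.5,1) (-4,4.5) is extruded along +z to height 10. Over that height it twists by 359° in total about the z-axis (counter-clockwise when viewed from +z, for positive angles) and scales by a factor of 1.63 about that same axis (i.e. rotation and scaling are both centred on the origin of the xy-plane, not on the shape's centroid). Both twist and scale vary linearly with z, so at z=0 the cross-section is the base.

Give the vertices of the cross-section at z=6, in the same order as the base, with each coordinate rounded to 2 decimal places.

Cross-section at z=6: (4.02,6.24) (-0.38,6.49) (-0.55,5.53) (-0.89,-2.32) (8.09,-1.86)

t = z/height = 6/10 = 0.6
s = 1 + (scale-1)·z/height = 1 + (1.63-1)·6/10 = 1.378000
θ = twist·z/height = 359°·6/10 = 215.4000° = 3.759439 rad
cos θ = -0.815128, sin θ = -0.579281 (intermediates below are computed at full precision and shown rounded to 5 d.p.)
v1: (-5,-2) → rotate → (2.91708,4.52666) → ×s → (4.01973,6.23774) → (4.02,6.24)
v2: (-2.5,-4) → rotate → (-0.27931,4.70871) → ×s → (-0.38488,6.48861) → (-0.38,6.49)
v3: (-2,-3.5) → rotate → (-0.39723,4.01151) → ×s → (-0.54738,5.52786) → (-0.55,5.53)
v4: (1.5,1) → rotate → (-0.64341,-1.68405) → ×s → (-0.88662,-2.32062) → (-0.89,-2.32)
v5: (-4,4.5) → rotate → (5.86728,-1.35095) → ×s → (8.08511,-1.86161) → (8.09,-1.86)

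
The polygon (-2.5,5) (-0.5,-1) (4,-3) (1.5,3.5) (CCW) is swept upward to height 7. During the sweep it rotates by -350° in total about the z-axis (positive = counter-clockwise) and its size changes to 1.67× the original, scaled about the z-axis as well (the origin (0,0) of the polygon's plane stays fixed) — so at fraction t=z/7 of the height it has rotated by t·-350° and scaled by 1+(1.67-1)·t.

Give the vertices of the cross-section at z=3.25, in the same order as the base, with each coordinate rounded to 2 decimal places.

t = z/height = 3.25/7 = 0.464286
s = 1 + (scale-1)·z/height = 1 + (1.67-1)·3.25/7 = 1.311071
θ = twist·z/height = -350°·3.25/7 = -162.5000° = -2.836160 rad
cos θ = -0.953717, sin θ = -0.300706 (intermediates below are computed at full precision and shown rounded to 5 d.p.)
v1: (-2.5,5) → rotate → (3.88782,-4.01682) → ×s → (5.09721,-5.26634) → (5.10,-5.27)
v2: (-0.5,-1) → rotate → (0.17615,1.10407) → ×s → (0.23095,1.44751) → (0.23,1.45)
v3: (4,-3) → rotate → (-4.71699,1.65833) → ×s → (-6.18430,2.17419) → (-6.18,2.17)
v4: (1.5,3.5) → rotate → (-0.37811,-3.78907) → ×s → (-0.49572,-4.96774) → (-0.50,-4.97)

Cross-section at z=3.25: (5.10,-5.27) (0.23,1.45) (-6.18,2.17) (-0.50,-4.97)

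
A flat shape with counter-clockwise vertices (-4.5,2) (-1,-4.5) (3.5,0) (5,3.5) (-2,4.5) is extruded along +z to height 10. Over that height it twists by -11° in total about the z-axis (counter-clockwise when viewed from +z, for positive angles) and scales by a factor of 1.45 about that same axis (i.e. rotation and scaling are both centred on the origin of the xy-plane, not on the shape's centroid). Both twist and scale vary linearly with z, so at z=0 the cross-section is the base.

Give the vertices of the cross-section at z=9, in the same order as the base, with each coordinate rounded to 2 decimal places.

Cross-section at z=9: (-5.75,3.86) (-2.47,-5.99) (4.84,-0.85) (7.77,3.64) (-1.68,6.71)

t = z/height = 9/10 = 0.9
s = 1 + (scale-1)·z/height = 1 + (1.45-1)·9/10 = 1.405000
θ = twist·z/height = -11°·9/10 = -9.9000° = -0.172788 rad
cos θ = 0.985109, sin θ = -0.171929 (intermediates below are computed at full precision and shown rounded to 5 d.p.)
v1: (-4.5,2) → rotate → (-4.08913,2.74390) → ×s → (-5.74523,3.85518) → (-5.75,3.86)
v2: (-1,-4.5) → rotate → (-1.75879,-4.26106) → ×s → (-2.47110,-5.98679) → (-2.47,-5.99)
v3: (3.5,0) → rotate → (3.44788,-0.60175) → ×s → (4.84428,-0.84546) → (4.84,-0.85)
v4: (5,3.5) → rotate → (5.52730,2.58824) → ×s → (7.76585,3.63647) → (7.77,3.64)
v5: (-2,4.5) → rotate → (-1.19654,4.77685) → ×s → (-1.68114,6.71147) → (-1.68,6.71)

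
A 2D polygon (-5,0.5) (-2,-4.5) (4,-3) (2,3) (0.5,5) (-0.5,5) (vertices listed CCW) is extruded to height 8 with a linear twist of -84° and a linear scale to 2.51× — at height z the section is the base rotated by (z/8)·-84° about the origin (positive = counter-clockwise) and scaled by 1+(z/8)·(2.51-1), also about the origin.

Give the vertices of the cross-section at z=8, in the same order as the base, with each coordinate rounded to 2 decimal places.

t = z/height = 8/8 = 1
s = 1 + (scale-1)·z/height = 1 + (2.51-1)·8/8 = 2.510000
θ = twist·z/height = -84°·8/8 = -84.0000° = -1.466077 rad
cos θ = 0.104528, sin θ = -0.994522 (intermediates below are computed at full precision and shown rounded to 5 d.p.)
v1: (-5,0.5) → rotate → (-0.02538,5.02487) → ×s → (-0.06371,12.61243) → (-0.06,12.61)
v2: (-2,-4.5) → rotate → (-4.68441,1.51867) → ×s → (-11.75786,3.81185) → (-11.76,3.81)
v3: (4,-3) → rotate → (-2.56545,-4.29167) → ×s → (-6.43928,-10.77210) → (-6.44,-10.77)
v4: (2,3) → rotate → (3.19262,-1.67546) → ×s → (8.01348,-4.20540) → (8.01,-4.21)
v5: (0.5,5) → rotate → (5.02487,0.02538) → ×s → (12.61243,0.06371) → (12.61,0.06)
v6: (-0.5,5) → rotate → (4.92035,1.01990) → ×s → (12.35007,2.55996) → (12.35,2.56)

Cross-section at z=8: (-0.06,12.61) (-11.76,3.81) (-6.44,-10.77) (8.01,-4.21) (12.61,0.06) (12.35,2.56)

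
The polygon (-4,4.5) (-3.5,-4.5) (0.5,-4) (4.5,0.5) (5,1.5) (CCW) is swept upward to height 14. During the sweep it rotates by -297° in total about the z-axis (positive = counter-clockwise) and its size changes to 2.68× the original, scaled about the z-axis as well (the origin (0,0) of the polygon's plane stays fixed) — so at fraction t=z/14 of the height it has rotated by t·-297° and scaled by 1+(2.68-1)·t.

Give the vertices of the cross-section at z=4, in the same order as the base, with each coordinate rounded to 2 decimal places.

Cross-section at z=4: (6.10,6.49) (-7.10,4.56) (-5.83,-1.27) (1.33,-6.57) (2.87,-7.17)

t = z/height = 4/14 = 0.285714
s = 1 + (scale-1)·z/height = 1 + (2.68-1)·4/14 = 1.480000
θ = twist·z/height = -297°·4/14 = -84.8571° = -1.481037 rad
cos θ = 0.089639, sin θ = -0.995974 (intermediates below are computed at full precision and shown rounded to 5 d.p.)
v1: (-4,4.5) → rotate → (4.12333,4.38727) → ×s → (6.10252,6.49317) → (6.10,6.49)
v2: (-3.5,-4.5) → rotate → (-4.79562,3.08253) → ×s → (-7.09752,4.56215) → (-7.10,4.56)
v3: (0.5,-4) → rotate → (-3.93908,-0.85654) → ×s → (-5.82983,-1.26769) → (-5.83,-1.27)
v4: (4.5,0.5) → rotate → (0.90136,-4.43706) → ×s → (1.33402,-6.56686) → (1.33,-6.57)
v5: (5,1.5) → rotate → (1.94216,-4.84541) → ×s → (2.87439,-7.17121) → (2.87,-7.17)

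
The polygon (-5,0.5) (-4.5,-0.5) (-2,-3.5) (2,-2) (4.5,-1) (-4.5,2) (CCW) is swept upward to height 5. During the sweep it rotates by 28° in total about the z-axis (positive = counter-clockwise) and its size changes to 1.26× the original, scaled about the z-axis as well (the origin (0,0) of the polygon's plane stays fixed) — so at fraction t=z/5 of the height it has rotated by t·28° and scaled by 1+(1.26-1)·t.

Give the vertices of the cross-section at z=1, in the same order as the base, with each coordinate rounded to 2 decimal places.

t = z/height = 1/5 = 0.2
s = 1 + (scale-1)·z/height = 1 + (1.26-1)·1/5 = 1.052000
θ = twist·z/height = 28°·1/5 = 5.6000° = 0.097738 rad
cos θ = 0.995227, sin θ = 0.097583 (intermediates below are computed at full precision and shown rounded to 5 d.p.)
v1: (-5,0.5) → rotate → (-5.02493,0.00970) → ×s → (-5.28622,0.01020) → (-5.29,0.01)
v2: (-4.5,-0.5) → rotate → (-4.42973,-0.93674) → ×s → (-4.66008,-0.98545) → (-4.66,-0.99)
v3: (-2,-3.5) → rotate → (-1.64891,-3.67846) → ×s → (-1.73466,-3.86974) → (-1.73,-3.87)
v4: (2,-2) → rotate → (2.18562,-1.79529) → ×s → (2.29927,-1.88864) → (2.30,-1.89)
v5: (4.5,-1) → rotate → (4.57611,-0.55610) → ×s → (4.81406,-0.58502) → (4.81,-0.59)
v6: (-4.5,2) → rotate → (-4.67369,1.55133) → ×s → (-4.91672,1.63200) → (-4.92,1.63)

Cross-section at z=1: (-5.29,0.01) (-4.66,-0.99) (-1.73,-3.87) (2.30,-1.89) (4.81,-0.59) (-4.92,1.63)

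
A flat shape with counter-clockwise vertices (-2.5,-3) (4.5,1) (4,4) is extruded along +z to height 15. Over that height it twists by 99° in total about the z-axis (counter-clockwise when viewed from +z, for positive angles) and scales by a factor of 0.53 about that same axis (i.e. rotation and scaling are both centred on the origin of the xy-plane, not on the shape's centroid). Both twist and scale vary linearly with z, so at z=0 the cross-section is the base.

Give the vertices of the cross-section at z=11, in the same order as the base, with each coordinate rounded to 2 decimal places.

t = z/height = 11/15 = 0.733333
s = 1 + (scale-1)·z/height = 1 + (0.53-1)·11/15 = 0.655333
θ = twist·z/height = 99°·11/15 = 72.6000° = 1.267109 rad
cos θ = 0.299041, sin θ = 0.954240 (intermediates below are computed at full precision and shown rounded to 5 d.p.)
v1: (-2.5,-3) → rotate → (2.11512,-3.28272) → ×s → (1.38611,-2.15128) → (1.39,-2.15)
v2: (4.5,1) → rotate → (0.39144,4.59312) → ×s → (0.25653,3.01003) → (0.26,3.01)
v3: (4,4) → rotate → (-2.62080,5.01312) → ×s → (-1.71750,3.28527) → (-1.72,3.29)

Cross-section at z=11: (1.39,-2.15) (0.26,3.01) (-1.72,3.29)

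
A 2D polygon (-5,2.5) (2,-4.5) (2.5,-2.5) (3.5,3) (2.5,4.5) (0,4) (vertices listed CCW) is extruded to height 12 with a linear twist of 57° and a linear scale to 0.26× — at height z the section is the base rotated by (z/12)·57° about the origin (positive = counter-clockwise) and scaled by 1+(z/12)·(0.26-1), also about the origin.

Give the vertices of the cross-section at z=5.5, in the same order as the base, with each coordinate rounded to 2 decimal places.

t = z/height = 5.5/12 = 0.458333
s = 1 + (scale-1)·z/height = 1 + (0.26-1)·5.5/12 = 0.660833
θ = twist·z/height = 57°·5.5/12 = 26.1250° = 0.455967 rad
cos θ = 0.897836, sin θ = 0.440331 (intermediates below are computed at full precision and shown rounded to 5 d.p.)
v1: (-5,2.5) → rotate → (-5.59001,0.04293) → ×s → (-3.69406,0.02837) → (-3.69,0.03)
v2: (2,-4.5) → rotate → (3.77716,-3.15960) → ×s → (2.49607,-2.08797) → (2.50,-2.09)
v3: (2.5,-2.5) → rotate → (3.34542,-1.14376) → ×s → (2.21076,-0.75584) → (2.21,-0.76)
v4: (3.5,3) → rotate → (1.82143,4.23466) → ×s → (1.20366,2.79841) → (1.20,2.80)
v5: (2.5,4.5) → rotate → (0.26310,5.14109) → ×s → (0.17386,3.39740) → (0.17,3.40)
v6: (0,4) → rotate → (-1.76132,3.59134) → ×s → (-1.16394,2.37328) → (-1.16,2.37)

Cross-section at z=5.5: (-3.69,0.03) (2.50,-2.09) (2.21,-0.76) (1.20,2.80) (0.17,3.40) (-1.16,2.37)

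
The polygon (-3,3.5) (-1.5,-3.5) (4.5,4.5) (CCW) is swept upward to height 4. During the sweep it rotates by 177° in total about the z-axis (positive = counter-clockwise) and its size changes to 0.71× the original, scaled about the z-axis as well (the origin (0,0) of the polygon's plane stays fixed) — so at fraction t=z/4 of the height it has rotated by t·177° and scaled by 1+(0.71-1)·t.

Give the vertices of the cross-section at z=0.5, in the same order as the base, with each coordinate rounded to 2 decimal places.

t = z/height = 0.5/4 = 0.125
s = 1 + (scale-1)·z/height = 1 + (0.71-1)·0.5/4 = 0.963750
θ = twist·z/height = 177°·0.5/4 = 22.1250° = 0.386154 rad
cos θ = 0.926364, sin θ = 0.376629 (intermediates below are computed at full precision and shown rounded to 5 d.p.)
v1: (-3,3.5) → rotate → (-4.09729,2.11239) → ×s → (-3.94877,2.03582) → (-3.95,2.04)
v2: (-1.5,-3.5) → rotate → (-0.07135,-3.80722) → ×s → (-0.06876,-3.66921) → (-0.07,-3.67)
v3: (4.5,4.5) → rotate → (2.47381,5.86347) → ×s → (2.38414,5.65092) → (2.38,5.65)

Cross-section at z=0.5: (-3.95,2.04) (-0.07,-3.67) (2.38,5.65)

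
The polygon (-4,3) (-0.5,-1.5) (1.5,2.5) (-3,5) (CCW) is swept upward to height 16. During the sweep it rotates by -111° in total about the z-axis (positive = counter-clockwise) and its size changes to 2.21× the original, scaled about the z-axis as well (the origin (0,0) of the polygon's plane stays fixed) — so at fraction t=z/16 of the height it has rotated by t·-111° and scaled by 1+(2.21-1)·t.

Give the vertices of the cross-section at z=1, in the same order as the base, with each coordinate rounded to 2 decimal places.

t = z/height = 1/16 = 0.0625
s = 1 + (scale-1)·z/height = 1 + (2.21-1)·1/16 = 1.075625
θ = twist·z/height = -111°·1/16 = -6.9375° = -0.121082 rad
cos θ = 0.992678, sin θ = -0.120787 (intermediates below are computed at full precision and shown rounded to 5 d.p.)
v1: (-4,3) → rotate → (-3.60835,3.46118) → ×s → (-3.88124,3.72293) → (-3.88,3.72)
v2: (-0.5,-1.5) → rotate → (-0.67752,-1.42862) → ×s → (-0.72876,-1.53666) → (-0.73,-1.54)
v3: (1.5,2.5) → rotate → (1.79098,2.30052) → ×s → (1.92643,2.47449) → (1.93,2.47)
v4: (-3,5) → rotate → (-2.37410,5.32575) → ×s → (-2.55364,5.72851) → (-2.55,5.73)

Cross-section at z=1: (-3.88,3.72) (-0.73,-1.54) (1.93,2.47) (-2.55,5.73)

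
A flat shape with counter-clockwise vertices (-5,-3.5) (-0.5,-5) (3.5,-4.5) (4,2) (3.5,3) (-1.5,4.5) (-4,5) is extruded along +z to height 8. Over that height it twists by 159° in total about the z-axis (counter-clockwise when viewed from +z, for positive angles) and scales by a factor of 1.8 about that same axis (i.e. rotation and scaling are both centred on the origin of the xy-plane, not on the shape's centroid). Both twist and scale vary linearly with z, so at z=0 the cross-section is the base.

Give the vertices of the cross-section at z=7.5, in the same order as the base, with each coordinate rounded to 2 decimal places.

Cross-section at z=7.5: (10.65,0.76) (5.25,7.06) (-1.21,9.90) (-7.80,0.60) (-7.95,-1.35) (-1.80,-8.10) (1.51,-11.10)

t = z/height = 7.5/8 = 0.9375
s = 1 + (scale-1)·z/height = 1 + (1.8-1)·7.5/8 = 1.750000
θ = twist·z/height = 159°·7.5/8 = 149.0625° = 2.601631 rad
cos θ = -0.857729, sin θ = 0.514103 (intermediates below are computed at full precision and shown rounded to 5 d.p.)
v1: (-5,-3.5) → rotate → (6.08800,0.43154) → ×s → (10.65400,0.75519) → (10.65,0.76)
v2: (-0.5,-5) → rotate → (2.99938,4.03159) → ×s → (5.24891,7.05529) → (5.25,7.06)
v3: (3.5,-4.5) → rotate → (-0.68859,5.65914) → ×s → (-1.20503,9.90349) → (-1.21,9.90)
v4: (4,2) → rotate → (-4.45912,0.34095) → ×s → (-7.80346,0.59667) → (-7.80,0.60)
v5: (3.5,3) → rotate → (-4.54436,-0.77383) → ×s → (-7.95263,-1.35420) → (-7.95,-1.35)
v6: (-1.5,4.5) → rotate → (-1.02687,-4.63093) → ×s → (-1.79702,-8.10413) → (-1.80,-8.10)
v7: (-4,5) → rotate → (0.86040,-6.34505) → ×s → (1.50570,-11.10384) → (1.51,-11.10)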